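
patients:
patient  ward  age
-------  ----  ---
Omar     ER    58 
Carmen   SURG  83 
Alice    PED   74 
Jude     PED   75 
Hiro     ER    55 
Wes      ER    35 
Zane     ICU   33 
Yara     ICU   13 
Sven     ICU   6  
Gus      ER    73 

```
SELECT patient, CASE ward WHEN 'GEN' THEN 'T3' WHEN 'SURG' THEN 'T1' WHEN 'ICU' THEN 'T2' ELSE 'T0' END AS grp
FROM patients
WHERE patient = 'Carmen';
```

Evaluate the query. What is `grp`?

T1

patient = Carmen: ward=SURG, age=83.
ward='GEN' → false
ward='SURG' → true → T1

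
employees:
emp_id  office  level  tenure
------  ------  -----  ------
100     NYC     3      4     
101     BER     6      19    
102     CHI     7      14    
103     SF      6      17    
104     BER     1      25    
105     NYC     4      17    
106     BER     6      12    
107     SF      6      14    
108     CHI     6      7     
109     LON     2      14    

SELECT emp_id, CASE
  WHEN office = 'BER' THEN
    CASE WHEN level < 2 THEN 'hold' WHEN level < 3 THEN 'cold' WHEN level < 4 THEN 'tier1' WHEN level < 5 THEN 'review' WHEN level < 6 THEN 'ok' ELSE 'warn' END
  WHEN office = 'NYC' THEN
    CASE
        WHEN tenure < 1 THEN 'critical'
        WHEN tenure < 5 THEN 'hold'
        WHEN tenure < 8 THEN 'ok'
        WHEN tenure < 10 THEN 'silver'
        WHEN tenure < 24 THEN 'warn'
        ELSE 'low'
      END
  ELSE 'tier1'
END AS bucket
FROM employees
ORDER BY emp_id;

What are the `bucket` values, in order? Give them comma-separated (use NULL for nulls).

hold, warn, tier1, tier1, hold, warn, warn, tier1, tier1, tier1

emp_id=100: office='NYC' → inner[tenure < 5] → hold
emp_id=101: office='BER' → inner[ELSE] → warn
emp_id=102: office='CHI' → outer ELSE → tier1
emp_id=103: office='SF' → outer ELSE → tier1
emp_id=104: office='BER' → inner[level < 2] → hold
emp_id=105: office='NYC' → inner[tenure < 24] → warn
emp_id=106: office='BER' → inner[ELSE] → warn
emp_id=107: office='SF' → outer ELSE → tier1
emp_id=108: office='CHI' → outer ELSE → tier1
emp_id=109: office='LON' → outer ELSE → tier1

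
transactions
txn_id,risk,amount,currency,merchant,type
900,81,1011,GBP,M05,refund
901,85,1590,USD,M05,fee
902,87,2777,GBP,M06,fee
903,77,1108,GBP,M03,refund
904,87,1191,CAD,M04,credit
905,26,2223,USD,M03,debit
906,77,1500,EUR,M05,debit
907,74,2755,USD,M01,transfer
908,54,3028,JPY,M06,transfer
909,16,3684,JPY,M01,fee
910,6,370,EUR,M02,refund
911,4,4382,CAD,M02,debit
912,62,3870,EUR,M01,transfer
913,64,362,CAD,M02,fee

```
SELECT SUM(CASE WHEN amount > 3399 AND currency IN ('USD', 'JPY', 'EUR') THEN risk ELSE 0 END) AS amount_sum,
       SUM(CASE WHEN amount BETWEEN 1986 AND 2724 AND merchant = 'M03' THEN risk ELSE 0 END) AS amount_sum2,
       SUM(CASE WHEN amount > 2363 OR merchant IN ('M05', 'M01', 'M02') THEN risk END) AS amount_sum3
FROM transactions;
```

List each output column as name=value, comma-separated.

amount_sum=78, amount_sum2=26, amount_sum3=610

[amount_sum: amount > 3399 AND currency IN ('USD', 'JPY', 'EUR')]
txn_id=900: ✗
txn_id=901: ✗
txn_id=902: ✗
txn_id=903: ✗
txn_id=904: ✗
txn_id=905: ✗
txn_id=906: ✗
txn_id=907: ✗
txn_id=908: ✗
txn_id=909: ✓ → 16
txn_id=910: ✗
txn_id=911: ✗
txn_id=912: ✓ → 62
txn_id=913: ✗
amount_sum = 16 + 62 = 78
—
[amount_sum2: amount BETWEEN 1986 AND 2724 AND merchant = 'M03']
txn_id=900: ✗
txn_id=901: ✗
txn_id=902: ✗
txn_id=903: ✗
txn_id=904: ✗
txn_id=905: ✓ → 26
txn_id=906: ✗
txn_id=907: ✗
txn_id=908: ✗
txn_id=909: ✗
txn_id=910: ✗
txn_id=911: ✗
txn_id=912: ✗
txn_id=913: ✗
amount_sum2 = 26
—
[amount_sum3: amount > 2363 OR merchant IN ('M05', 'M01', 'M02')]
txn_id=900: ✓ → 81
txn_id=901: ✓ → 85
txn_id=902: ✓ → 87
txn_id=903: ✗
txn_id=904: ✗
txn_id=905: ✗
txn_id=906: ✓ → 77
txn_id=907: ✓ → 74
txn_id=908: ✓ → 54
txn_id=909: ✓ → 16
txn_id=910: ✓ → 6
txn_id=911: ✓ → 4
txn_id=912: ✓ → 62
txn_id=913: ✓ → 64
amount_sum3 = 81 + 85 + 87 + 77 + 74 + 54 + 16 + 6 + 4 + 62 + 64 = 610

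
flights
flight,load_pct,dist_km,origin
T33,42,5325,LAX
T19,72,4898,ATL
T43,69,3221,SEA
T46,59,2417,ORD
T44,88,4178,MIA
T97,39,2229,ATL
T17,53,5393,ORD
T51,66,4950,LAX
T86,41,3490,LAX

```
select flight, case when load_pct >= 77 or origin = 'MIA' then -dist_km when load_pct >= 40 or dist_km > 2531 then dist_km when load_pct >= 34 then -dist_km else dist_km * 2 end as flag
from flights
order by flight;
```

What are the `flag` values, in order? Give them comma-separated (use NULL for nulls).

5393, 4898, 5325, 3221, -4178, 2417, 4950, 3490, -2229

flight=T17: load_pct >= 40 or dist_km > 2531 → 5393
flight=T19: load_pct >= 40 or dist_km > 2531 → 4898
flight=T33: load_pct >= 40 or dist_km > 2531 → 5325
flight=T43: load_pct >= 40 or dist_km > 2531 → 3221
flight=T44: load_pct >= 77 or origin = 'MIA' → -4178
flight=T46: load_pct >= 40 or dist_km > 2531 → 2417
flight=T51: load_pct >= 40 or dist_km > 2531 → 4950
flight=T86: load_pct >= 40 or dist_km > 2531 → 3490
flight=T97: load_pct >= 34 → -2229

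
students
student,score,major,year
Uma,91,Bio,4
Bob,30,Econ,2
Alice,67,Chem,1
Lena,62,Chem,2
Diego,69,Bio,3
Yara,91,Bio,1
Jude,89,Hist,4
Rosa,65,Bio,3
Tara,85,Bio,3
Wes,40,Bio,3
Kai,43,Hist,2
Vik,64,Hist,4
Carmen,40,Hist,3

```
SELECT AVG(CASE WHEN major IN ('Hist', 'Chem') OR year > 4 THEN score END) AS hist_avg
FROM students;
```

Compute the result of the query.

60.8333333333

student=Uma: ✗
student=Bob: ✗
student=Alice: ✓ → 67
student=Lena: ✓ → 62
student=Diego: ✗
student=Yara: ✗
student=Jude: ✓ → 89
student=Rosa: ✗
student=Tara: ✗
student=Wes: ✗
student=Kai: ✓ → 43
student=Vik: ✓ → 64
student=Carmen: ✓ → 40
hist_avg = (67 + 62 + 89 + 43 + 64 + 40) / 6 = 60.8333333333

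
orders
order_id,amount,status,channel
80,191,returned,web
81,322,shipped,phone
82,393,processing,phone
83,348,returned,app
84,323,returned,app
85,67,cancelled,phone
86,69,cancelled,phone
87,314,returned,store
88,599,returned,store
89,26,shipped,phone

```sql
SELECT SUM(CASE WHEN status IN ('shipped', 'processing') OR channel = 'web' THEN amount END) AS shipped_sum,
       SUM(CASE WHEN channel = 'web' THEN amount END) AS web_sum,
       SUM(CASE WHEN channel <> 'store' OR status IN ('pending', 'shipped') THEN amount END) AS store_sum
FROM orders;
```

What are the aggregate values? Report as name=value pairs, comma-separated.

[shipped_sum: status IN ('shipped', 'processing') OR channel = 'web']
order_id=80: ✓ → 191
order_id=81: ✓ → 322
order_id=82: ✓ → 393
order_id=83: ✗
order_id=84: ✗
order_id=85: ✗
order_id=86: ✗
order_id=87: ✗
order_id=88: ✗
order_id=89: ✓ → 26
shipped_sum = 191 + 322 + 393 + 26 = 932
—
[web_sum: channel = 'web']
order_id=80: ✓ → 191
order_id=81: ✗
order_id=82: ✗
order_id=83: ✗
order_id=84: ✗
order_id=85: ✗
order_id=86: ✗
order_id=87: ✗
order_id=88: ✗
order_id=89: ✗
web_sum = 191
—
[store_sum: channel <> 'store' OR status IN ('pending', 'shipped')]
order_id=80: ✓ → 191
order_id=81: ✓ → 322
order_id=82: ✓ → 393
order_id=83: ✓ → 348
order_id=84: ✓ → 323
order_id=85: ✓ → 67
order_id=86: ✓ → 69
order_id=87: ✗
order_id=88: ✗
order_id=89: ✓ → 26
store_sum = 191 + 322 + 393 + 348 + 323 + 67 + 69 + 26 = 1739

shipped_sum=932, web_sum=191, store_sum=1739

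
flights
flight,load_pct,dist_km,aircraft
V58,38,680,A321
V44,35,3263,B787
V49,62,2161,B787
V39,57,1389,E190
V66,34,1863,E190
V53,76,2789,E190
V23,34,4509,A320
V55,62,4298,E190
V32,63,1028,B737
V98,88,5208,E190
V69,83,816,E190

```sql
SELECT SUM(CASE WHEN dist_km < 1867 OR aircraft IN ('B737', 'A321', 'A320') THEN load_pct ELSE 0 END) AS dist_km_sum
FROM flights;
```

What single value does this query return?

flight=V58: ✓ → 38
flight=V44: ✗
flight=V49: ✗
flight=V39: ✓ → 57
flight=V66: ✓ → 34
flight=V53: ✗
flight=V23: ✓ → 34
flight=V55: ✗
flight=V32: ✓ → 63
flight=V98: ✗
flight=V69: ✓ → 83
dist_km_sum = 38 + 57 + 34 + 34 + 63 + 83 = 309

309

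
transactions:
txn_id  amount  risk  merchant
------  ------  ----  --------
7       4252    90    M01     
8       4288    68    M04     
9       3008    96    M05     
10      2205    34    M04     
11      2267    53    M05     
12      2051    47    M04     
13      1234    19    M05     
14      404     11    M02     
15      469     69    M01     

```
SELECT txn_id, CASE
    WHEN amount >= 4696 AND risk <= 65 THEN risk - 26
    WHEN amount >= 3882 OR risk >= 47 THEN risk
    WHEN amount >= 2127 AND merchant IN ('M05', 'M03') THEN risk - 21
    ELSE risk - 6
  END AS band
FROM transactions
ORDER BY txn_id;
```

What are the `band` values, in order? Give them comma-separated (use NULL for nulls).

90, 68, 96, 28, 53, 47, 13, 5, 69

txn_id=7: amount >= 3882 OR risk >= 47 → 90
txn_id=8: amount >= 3882 OR risk >= 47 → 68
txn_id=9: amount >= 3882 OR risk >= 47 → 96
txn_id=10: ELSE → 28
txn_id=11: amount >= 3882 OR risk >= 47 → 53
txn_id=12: amount >= 3882 OR risk >= 47 → 47
txn_id=13: ELSE → 13
txn_id=14: ELSE → 5
txn_id=15: amount >= 3882 OR risk >= 47 → 69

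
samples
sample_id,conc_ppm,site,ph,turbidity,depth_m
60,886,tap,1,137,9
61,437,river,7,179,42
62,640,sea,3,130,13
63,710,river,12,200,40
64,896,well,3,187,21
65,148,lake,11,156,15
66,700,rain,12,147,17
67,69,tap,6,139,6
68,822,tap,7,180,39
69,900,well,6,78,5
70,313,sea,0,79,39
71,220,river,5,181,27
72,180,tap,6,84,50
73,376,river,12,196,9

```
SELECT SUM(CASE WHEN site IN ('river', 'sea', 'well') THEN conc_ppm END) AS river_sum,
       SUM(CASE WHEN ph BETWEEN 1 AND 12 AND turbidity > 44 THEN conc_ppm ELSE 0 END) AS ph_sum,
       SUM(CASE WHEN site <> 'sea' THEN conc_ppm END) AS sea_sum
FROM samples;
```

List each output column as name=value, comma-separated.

[river_sum: site IN ('river', 'sea', 'well')]
sample_id=60: ✗
sample_id=61: ✓ → 437
sample_id=62: ✓ → 640
sample_id=63: ✓ → 710
sample_id=64: ✓ → 896
sample_id=65: ✗
sample_id=66: ✗
sample_id=67: ✗
sample_id=68: ✗
sample_id=69: ✓ → 900
sample_id=70: ✓ → 313
sample_id=71: ✓ → 220
sample_id=72: ✗
sample_id=73: ✓ → 376
river_sum = 437 + 640 + 710 + 896 + 900 + 313 + 220 + 376 = 4492
—
[ph_sum: ph BETWEEN 1 AND 12 AND turbidity > 44]
sample_id=60: ✓ → 886
sample_id=61: ✓ → 437
sample_id=62: ✓ → 640
sample_id=63: ✓ → 710
sample_id=64: ✓ → 896
sample_id=65: ✓ → 148
sample_id=66: ✓ → 700
sample_id=67: ✓ → 69
sample_id=68: ✓ → 822
sample_id=69: ✓ → 900
sample_id=70: ✗
sample_id=71: ✓ → 220
sample_id=72: ✓ → 180
sample_id=73: ✓ → 376
ph_sum = 886 + 437 + 640 + 710 + 896 + 148 + 700 + 69 + 822 + 900 + 220 + 180 + 376 = 6984
—
[sea_sum: site <> 'sea']
sample_id=60: ✓ → 886
sample_id=61: ✓ → 437
sample_id=62: ✗
sample_id=63: ✓ → 710
sample_id=64: ✓ → 896
sample_id=65: ✓ → 148
sample_id=66: ✓ → 700
sample_id=67: ✓ → 69
sample_id=68: ✓ → 822
sample_id=69: ✓ → 900
sample_id=70: ✗
sample_id=71: ✓ → 220
sample_id=72: ✓ → 180
sample_id=73: ✓ → 376
sea_sum = 886 + 437 + 710 + 896 + 148 + 700 + 69 + 822 + 900 + 220 + 180 + 376 = 6344

river_sum=4492, ph_sum=6984, sea_sum=6344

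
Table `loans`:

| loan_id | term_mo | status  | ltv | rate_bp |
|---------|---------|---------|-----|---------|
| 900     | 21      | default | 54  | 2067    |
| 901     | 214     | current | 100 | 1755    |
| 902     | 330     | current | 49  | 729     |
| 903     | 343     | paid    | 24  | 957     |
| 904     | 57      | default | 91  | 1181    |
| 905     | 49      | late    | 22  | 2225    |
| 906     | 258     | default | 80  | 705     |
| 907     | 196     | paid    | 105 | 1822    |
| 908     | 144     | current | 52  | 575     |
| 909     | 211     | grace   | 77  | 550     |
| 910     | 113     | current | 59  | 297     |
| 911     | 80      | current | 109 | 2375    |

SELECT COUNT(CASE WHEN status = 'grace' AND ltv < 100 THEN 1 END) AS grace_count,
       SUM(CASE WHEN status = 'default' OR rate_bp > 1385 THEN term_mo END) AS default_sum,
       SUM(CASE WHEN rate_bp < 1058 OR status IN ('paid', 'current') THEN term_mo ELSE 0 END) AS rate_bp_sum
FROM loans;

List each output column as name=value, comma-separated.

[grace_count: status = 'grace' AND ltv < 100]
loan_id=900: ✗
loan_id=901: ✗
loan_id=902: ✗
loan_id=903: ✗
loan_id=904: ✗
loan_id=905: ✗
loan_id=906: ✗
loan_id=907: ✗
loan_id=908: ✗
loan_id=909: ✓ → 1
loan_id=910: ✗
loan_id=911: ✗
grace_count = COUNT(1) = 1
—
[default_sum: status = 'default' OR rate_bp > 1385]
loan_id=900: ✓ → 21
loan_id=901: ✓ → 214
loan_id=902: ✗
loan_id=903: ✗
loan_id=904: ✓ → 57
loan_id=905: ✓ → 49
loan_id=906: ✓ → 258
loan_id=907: ✓ → 196
loan_id=908: ✗
loan_id=909: ✗
loan_id=910: ✗
loan_id=911: ✓ → 80
default_sum = 21 + 214 + 57 + 49 + 258 + 196 + 80 = 875
—
[rate_bp_sum: rate_bp < 1058 OR status IN ('paid', 'current')]
loan_id=900: ✗
loan_id=901: ✓ → 214
loan_id=902: ✓ → 330
loan_id=903: ✓ → 343
loan_id=904: ✗
loan_id=905: ✗
loan_id=906: ✓ → 258
loan_id=907: ✓ → 196
loan_id=908: ✓ → 144
loan_id=909: ✓ → 211
loan_id=910: ✓ → 113
loan_id=911: ✓ → 80
rate_bp_sum = 214 + 330 + 343 + 258 + 196 + 144 + 211 + 113 + 80 = 1889

grace_count=1, default_sum=875, rate_bp_sum=1889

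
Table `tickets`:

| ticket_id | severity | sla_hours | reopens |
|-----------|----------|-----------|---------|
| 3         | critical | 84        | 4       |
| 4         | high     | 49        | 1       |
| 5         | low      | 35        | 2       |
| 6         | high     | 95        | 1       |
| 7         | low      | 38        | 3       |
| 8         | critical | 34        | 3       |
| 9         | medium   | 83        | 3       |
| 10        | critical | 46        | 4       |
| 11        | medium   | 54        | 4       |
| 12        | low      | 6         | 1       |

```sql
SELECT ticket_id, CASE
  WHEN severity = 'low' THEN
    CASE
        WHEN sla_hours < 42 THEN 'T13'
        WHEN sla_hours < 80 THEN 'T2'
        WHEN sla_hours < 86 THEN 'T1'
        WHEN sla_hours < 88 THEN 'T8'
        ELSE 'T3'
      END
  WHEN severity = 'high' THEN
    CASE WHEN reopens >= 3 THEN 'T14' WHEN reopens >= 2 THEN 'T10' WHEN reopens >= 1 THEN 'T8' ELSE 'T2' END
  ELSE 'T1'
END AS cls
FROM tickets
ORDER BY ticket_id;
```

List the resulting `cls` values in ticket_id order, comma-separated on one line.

T1, T8, T13, T8, T13, T1, T1, T1, T1, T13

ticket_id=3: severity='critical' → outer ELSE → T1
ticket_id=4: severity='high' → inner[reopens >= 1] → T8
ticket_id=5: severity='low' → inner[sla_hours < 42] → T13
ticket_id=6: severity='high' → inner[reopens >= 1] → T8
ticket_id=7: severity='low' → inner[sla_hours < 42] → T13
ticket_id=8: severity='critical' → outer ELSE → T1
ticket_id=9: severity='medium' → outer ELSE → T1
ticket_id=10: severity='critical' → outer ELSE → T1
ticket_id=11: severity='medium' → outer ELSE → T1
ticket_id=12: severity='low' → inner[sla_hours < 42] → T13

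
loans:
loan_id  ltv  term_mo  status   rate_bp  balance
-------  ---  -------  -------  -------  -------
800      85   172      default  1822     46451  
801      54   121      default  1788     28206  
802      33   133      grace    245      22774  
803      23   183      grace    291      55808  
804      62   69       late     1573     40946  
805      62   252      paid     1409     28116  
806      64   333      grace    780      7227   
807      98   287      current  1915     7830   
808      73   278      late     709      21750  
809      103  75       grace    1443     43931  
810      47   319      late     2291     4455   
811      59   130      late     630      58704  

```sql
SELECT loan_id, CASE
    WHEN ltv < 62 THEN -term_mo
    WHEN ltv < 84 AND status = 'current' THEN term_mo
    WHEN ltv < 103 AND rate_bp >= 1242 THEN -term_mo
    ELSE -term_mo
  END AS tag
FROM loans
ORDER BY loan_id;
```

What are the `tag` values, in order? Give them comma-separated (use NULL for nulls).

-172, -121, -133, -183, -69, -252, -333, -287, -278, -75, -319, -130

loan_id=800: ltv < 103 AND rate_bp >= 1242 → -172
loan_id=801: ltv < 62 → -121
loan_id=802: ltv < 62 → -133
loan_id=803: ltv < 62 → -183
loan_id=804: ltv < 103 AND rate_bp >= 1242 → -69
loan_id=805: ltv < 103 AND rate_bp >= 1242 → -252
loan_id=806: ELSE → -333
loan_id=807: ltv < 103 AND rate_bp >= 1242 → -287
loan_id=808: ELSE → -278
loan_id=809: ELSE → -75
loan_id=810: ltv < 62 → -319
loan_id=811: ltv < 62 → -130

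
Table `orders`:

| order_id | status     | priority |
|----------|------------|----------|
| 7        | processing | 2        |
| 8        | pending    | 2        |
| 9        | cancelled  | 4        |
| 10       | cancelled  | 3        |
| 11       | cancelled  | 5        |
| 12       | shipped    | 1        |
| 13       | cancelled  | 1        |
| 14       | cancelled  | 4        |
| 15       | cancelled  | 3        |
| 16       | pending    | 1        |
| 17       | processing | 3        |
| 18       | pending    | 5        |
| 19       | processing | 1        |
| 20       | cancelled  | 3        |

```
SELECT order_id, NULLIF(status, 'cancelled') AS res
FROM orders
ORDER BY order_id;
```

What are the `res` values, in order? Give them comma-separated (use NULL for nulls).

order_id=7: status=processing vs cancelled: differ → processing
order_id=8: status=pending vs cancelled: differ → pending
order_id=9: status=cancelled vs cancelled: equal → NULL
order_id=10: status=cancelled vs cancelled: equal → NULL
order_id=11: status=cancelled vs cancelled: equal → NULL
order_id=12: status=shipped vs cancelled: differ → shipped
order_id=13: status=cancelled vs cancelled: equal → NULL
order_id=14: status=cancelled vs cancelled: equal → NULL
order_id=15: status=cancelled vs cancelled: equal → NULL
order_id=16: status=pending vs cancelled: differ → pending
order_id=17: status=processing vs cancelled: differ → processing
order_id=18: status=pending vs cancelled: differ → pending
order_id=19: status=processing vs cancelled: differ → processing
order_id=20: status=cancelled vs cancelled: equal → NULL

processing, pending, NULL, NULL, NULL, shipped, NULL, NULL, NULL, pending, processing, pending, processing, NULL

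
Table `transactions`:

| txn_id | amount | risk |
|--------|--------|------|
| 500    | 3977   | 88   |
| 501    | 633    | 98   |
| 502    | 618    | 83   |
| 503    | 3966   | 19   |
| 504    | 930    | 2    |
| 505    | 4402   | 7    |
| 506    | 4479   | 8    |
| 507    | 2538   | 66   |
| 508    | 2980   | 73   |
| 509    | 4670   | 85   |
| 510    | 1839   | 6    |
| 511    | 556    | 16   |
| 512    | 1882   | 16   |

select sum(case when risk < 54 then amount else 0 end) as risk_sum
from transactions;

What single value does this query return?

18054

txn_id=500: ✗
txn_id=501: ✗
txn_id=502: ✗
txn_id=503: ✓ → 3966
txn_id=504: ✓ → 930
txn_id=505: ✓ → 4402
txn_id=506: ✓ → 4479
txn_id=507: ✗
txn_id=508: ✗
txn_id=509: ✗
txn_id=510: ✓ → 1839
txn_id=511: ✓ → 556
txn_id=512: ✓ → 1882
risk_sum = 3966 + 930 + 4402 + 4479 + 1839 + 556 + 1882 = 18054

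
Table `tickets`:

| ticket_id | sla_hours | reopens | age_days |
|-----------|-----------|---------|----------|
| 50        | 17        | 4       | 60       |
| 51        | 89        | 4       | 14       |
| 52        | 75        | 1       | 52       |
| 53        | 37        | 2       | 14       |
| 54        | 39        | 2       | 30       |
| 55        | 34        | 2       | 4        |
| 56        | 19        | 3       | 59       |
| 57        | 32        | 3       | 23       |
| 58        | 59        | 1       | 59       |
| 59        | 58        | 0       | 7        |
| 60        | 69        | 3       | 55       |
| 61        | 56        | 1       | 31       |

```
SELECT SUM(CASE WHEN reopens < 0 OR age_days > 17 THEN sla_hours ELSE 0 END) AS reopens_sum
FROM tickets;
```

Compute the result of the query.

366

ticket_id=50: ✓ → 17
ticket_id=51: ✗
ticket_id=52: ✓ → 75
ticket_id=53: ✗
ticket_id=54: ✓ → 39
ticket_id=55: ✗
ticket_id=56: ✓ → 19
ticket_id=57: ✓ → 32
ticket_id=58: ✓ → 59
ticket_id=59: ✗
ticket_id=60: ✓ → 69
ticket_id=61: ✓ → 56
reopens_sum = 17 + 75 + 39 + 19 + 32 + 59 + 69 + 56 = 366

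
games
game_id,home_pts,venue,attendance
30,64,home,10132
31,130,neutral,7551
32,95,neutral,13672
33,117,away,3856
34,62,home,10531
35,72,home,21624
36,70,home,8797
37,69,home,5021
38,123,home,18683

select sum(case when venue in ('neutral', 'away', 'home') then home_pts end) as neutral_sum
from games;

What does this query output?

game_id=30: ✓ → 64
game_id=31: ✓ → 130
game_id=32: ✓ → 95
game_id=33: ✓ → 117
game_id=34: ✓ → 62
game_id=35: ✓ → 72
game_id=36: ✓ → 70
game_id=37: ✓ → 69
game_id=38: ✓ → 123
neutral_sum = 64 + 130 + 95 + 117 + 62 + 72 + 70 + 69 + 123 = 802

802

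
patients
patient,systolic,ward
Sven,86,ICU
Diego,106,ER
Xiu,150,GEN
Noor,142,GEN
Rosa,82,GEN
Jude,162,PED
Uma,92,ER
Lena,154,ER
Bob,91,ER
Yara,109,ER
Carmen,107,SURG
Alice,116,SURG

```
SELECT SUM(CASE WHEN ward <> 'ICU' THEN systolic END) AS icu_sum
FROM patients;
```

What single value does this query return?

1311

patient=Sven: ✗
patient=Diego: ✓ → 106
patient=Xiu: ✓ → 150
patient=Noor: ✓ → 142
patient=Rosa: ✓ → 82
patient=Jude: ✓ → 162
patient=Uma: ✓ → 92
patient=Lena: ✓ → 154
patient=Bob: ✓ → 91
patient=Yara: ✓ → 109
patient=Carmen: ✓ → 107
patient=Alice: ✓ → 116
icu_sum = 106 + 150 + 142 + 82 + 162 + 92 + 154 + 91 + 109 + 107 + 116 = 1311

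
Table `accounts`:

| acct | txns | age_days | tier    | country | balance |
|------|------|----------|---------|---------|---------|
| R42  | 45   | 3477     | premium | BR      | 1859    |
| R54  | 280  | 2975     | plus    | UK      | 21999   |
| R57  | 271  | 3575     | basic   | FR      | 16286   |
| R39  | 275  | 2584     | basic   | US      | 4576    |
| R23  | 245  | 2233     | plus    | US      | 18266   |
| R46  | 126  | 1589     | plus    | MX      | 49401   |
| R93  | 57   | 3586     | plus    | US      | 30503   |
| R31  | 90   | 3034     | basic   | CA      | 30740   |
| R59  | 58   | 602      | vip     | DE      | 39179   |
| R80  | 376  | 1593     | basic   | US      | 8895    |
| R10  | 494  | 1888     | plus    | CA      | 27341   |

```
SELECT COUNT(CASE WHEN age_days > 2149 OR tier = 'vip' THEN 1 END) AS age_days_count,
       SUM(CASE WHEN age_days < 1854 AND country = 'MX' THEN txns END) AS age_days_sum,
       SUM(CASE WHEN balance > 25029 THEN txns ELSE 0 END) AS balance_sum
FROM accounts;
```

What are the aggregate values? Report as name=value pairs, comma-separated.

[age_days_count: age_days > 2149 OR tier = 'vip']
acct=R42: ✓ → 1
acct=R54: ✓ → 1
acct=R57: ✓ → 1
acct=R39: ✓ → 1
acct=R23: ✓ → 1
acct=R46: ✗
acct=R93: ✓ → 1
acct=R31: ✓ → 1
acct=R59: ✓ → 1
acct=R80: ✗
acct=R10: ✗
age_days_count = COUNT(1, 1, 1, 1, 1, 1, 1, 1) = 8
—
[age_days_sum: age_days < 1854 AND country = 'MX']
acct=R42: ✗
acct=R54: ✗
acct=R57: ✗
acct=R39: ✗
acct=R23: ✗
acct=R46: ✓ → 126
acct=R93: ✗
acct=R31: ✗
acct=R59: ✗
acct=R80: ✗
acct=R10: ✗
age_days_sum = 126
—
[balance_sum: balance > 25029]
acct=R42: ✗
acct=R54: ✗
acct=R57: ✗
acct=R39: ✗
acct=R23: ✗
acct=R46: ✓ → 126
acct=R93: ✓ → 57
acct=R31: ✓ → 90
acct=R59: ✓ → 58
acct=R80: ✗
acct=R10: ✓ → 494
balance_sum = 126 + 57 + 90 + 58 + 494 = 825

age_days_count=8, age_days_sum=126, balance_sum=825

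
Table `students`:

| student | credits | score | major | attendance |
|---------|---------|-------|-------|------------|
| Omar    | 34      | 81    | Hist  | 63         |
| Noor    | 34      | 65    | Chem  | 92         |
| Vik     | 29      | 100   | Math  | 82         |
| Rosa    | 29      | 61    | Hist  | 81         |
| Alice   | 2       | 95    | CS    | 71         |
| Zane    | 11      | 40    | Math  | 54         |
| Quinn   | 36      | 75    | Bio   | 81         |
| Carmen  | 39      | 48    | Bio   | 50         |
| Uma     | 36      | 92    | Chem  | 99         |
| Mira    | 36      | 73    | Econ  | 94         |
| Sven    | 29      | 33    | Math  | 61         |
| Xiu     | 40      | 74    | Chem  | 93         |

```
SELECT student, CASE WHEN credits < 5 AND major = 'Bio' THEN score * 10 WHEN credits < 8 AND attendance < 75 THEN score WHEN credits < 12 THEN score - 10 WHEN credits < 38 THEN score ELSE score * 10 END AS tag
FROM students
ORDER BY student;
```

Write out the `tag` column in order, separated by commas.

95, 480, 73, 65, 81, 75, 61, 33, 92, 100, 740, 30

student=Alice: credits < 8 AND attendance < 75 → 95
student=Carmen: ELSE → 480
student=Mira: credits < 38 → 73
student=Noor: credits < 38 → 65
student=Omar: credits < 38 → 81
student=Quinn: credits < 38 → 75
student=Rosa: credits < 38 → 61
student=Sven: credits < 38 → 33
student=Uma: credits < 38 → 92
student=Vik: credits < 38 → 100
student=Xiu: ELSE → 740
student=Zane: credits < 12 → 30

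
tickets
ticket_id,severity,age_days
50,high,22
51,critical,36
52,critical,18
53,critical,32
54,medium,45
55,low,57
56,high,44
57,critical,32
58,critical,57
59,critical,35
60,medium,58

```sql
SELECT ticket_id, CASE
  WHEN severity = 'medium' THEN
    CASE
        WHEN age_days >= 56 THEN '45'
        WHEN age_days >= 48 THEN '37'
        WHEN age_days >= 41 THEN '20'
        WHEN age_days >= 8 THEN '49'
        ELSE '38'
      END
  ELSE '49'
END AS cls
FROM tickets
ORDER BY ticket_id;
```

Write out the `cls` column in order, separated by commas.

ticket_id=50: severity='high' → outer ELSE → 49
ticket_id=51: severity='critical' → outer ELSE → 49
ticket_id=52: severity='critical' → outer ELSE → 49
ticket_id=53: severity='critical' → outer ELSE → 49
ticket_id=54: severity='medium' → inner[age_days >= 41] → 20
ticket_id=55: severity='low' → outer ELSE → 49
ticket_id=56: severity='high' → outer ELSE → 49
ticket_id=57: severity='critical' → outer ELSE → 49
ticket_id=58: severity='critical' → outer ELSE → 49
ticket_id=59: severity='critical' → outer ELSE → 49
ticket_id=60: severity='medium' → inner[age_days >= 56] → 45

49, 49, 49, 49, 20, 49, 49, 49, 49, 49, 45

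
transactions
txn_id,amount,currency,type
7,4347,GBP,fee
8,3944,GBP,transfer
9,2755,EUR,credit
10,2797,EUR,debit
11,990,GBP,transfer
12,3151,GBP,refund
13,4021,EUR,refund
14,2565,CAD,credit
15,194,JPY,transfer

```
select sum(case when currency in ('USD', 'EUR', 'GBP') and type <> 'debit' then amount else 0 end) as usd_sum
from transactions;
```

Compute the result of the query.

txn_id=7: ✓ → 4347
txn_id=8: ✓ → 3944
txn_id=9: ✓ → 2755
txn_id=10: ✗
txn_id=11: ✓ → 990
txn_id=12: ✓ → 3151
txn_id=13: ✓ → 4021
txn_id=14: ✗
txn_id=15: ✗
usd_sum = 4347 + 3944 + 2755 + 990 + 3151 + 4021 = 19208

19208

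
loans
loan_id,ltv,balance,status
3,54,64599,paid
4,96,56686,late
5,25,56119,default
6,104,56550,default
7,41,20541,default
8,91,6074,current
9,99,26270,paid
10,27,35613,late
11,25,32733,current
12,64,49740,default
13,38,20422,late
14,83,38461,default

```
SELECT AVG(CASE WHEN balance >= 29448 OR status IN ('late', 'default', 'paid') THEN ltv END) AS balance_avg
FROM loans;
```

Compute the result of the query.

59.6363636364

loan_id=3: ✓ → 54
loan_id=4: ✓ → 96
loan_id=5: ✓ → 25
loan_id=6: ✓ → 104
loan_id=7: ✓ → 41
loan_id=8: ✗
loan_id=9: ✓ → 99
loan_id=10: ✓ → 27
loan_id=11: ✓ → 25
loan_id=12: ✓ → 64
loan_id=13: ✓ → 38
loan_id=14: ✓ → 83
balance_avg = (54 + 96 + 25 + 104 + 41 + 99 + 27 + 25 + 64 + 38 + 83) / 11 = 59.6363636364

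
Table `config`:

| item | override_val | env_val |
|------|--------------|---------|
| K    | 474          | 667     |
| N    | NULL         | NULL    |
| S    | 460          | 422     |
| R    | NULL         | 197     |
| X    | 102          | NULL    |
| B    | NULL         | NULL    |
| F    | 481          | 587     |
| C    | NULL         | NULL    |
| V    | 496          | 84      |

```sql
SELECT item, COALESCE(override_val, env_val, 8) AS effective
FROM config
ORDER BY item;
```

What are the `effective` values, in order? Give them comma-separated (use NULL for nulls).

8, 8, 481, 474, 8, 197, 460, 496, 102

item=B: override_val=NULL, env_val=NULL, → literal 8 → 8
item=C: override_val=NULL, env_val=NULL, → literal 8 → 8
item=F: override_val=481 → 481
item=K: override_val=474 → 474
item=N: override_val=NULL, env_val=NULL, → literal 8 → 8
item=R: override_val=NULL, env_val=197 → 197
item=S: override_val=460 → 460
item=V: override_val=496 → 496
item=X: override_val=102 → 102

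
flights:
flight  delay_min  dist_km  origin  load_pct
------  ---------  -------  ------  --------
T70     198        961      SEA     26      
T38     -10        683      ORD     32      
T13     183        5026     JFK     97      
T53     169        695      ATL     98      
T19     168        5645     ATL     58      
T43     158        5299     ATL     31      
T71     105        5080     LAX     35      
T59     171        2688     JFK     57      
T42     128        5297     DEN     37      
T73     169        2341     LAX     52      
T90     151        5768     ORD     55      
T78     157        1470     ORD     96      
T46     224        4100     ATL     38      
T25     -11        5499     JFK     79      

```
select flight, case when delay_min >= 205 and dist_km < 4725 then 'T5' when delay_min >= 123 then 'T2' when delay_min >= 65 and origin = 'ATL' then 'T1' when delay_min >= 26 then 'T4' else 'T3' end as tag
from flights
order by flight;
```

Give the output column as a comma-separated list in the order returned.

flight=T13: delay_min >= 123 → T2
flight=T19: delay_min >= 123 → T2
flight=T25: ELSE → T3
flight=T38: ELSE → T3
flight=T42: delay_min >= 123 → T2
flight=T43: delay_min >= 123 → T2
flight=T46: delay_min >= 205 and dist_km < 4725 → T5
flight=T53: delay_min >= 123 → T2
flight=T59: delay_min >= 123 → T2
flight=T70: delay_min >= 123 → T2
flight=T71: delay_min >= 26 → T4
flight=T73: delay_min >= 123 → T2
flight=T78: delay_min >= 123 → T2
flight=T90: delay_min >= 123 → T2

T2, T2, T3, T3, T2, T2, T5, T2, T2, T2, T4, T2, T2, T2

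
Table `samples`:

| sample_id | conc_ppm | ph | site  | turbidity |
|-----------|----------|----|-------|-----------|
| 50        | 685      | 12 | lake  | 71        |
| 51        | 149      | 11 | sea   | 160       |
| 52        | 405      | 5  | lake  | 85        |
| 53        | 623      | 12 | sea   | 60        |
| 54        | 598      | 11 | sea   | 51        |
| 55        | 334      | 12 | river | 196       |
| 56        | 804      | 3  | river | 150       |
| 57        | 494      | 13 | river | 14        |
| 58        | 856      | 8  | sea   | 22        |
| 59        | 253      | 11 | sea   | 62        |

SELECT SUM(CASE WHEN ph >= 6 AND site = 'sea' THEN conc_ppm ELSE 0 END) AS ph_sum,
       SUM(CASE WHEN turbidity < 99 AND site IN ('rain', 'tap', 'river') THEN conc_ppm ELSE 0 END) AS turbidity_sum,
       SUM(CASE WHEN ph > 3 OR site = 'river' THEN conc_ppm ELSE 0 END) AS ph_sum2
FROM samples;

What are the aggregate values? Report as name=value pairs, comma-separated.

[ph_sum: ph >= 6 AND site = 'sea']
sample_id=50: ✗
sample_id=51: ✓ → 149
sample_id=52: ✗
sample_id=53: ✓ → 623
sample_id=54: ✓ → 598
sample_id=55: ✗
sample_id=56: ✗
sample_id=57: ✗
sample_id=58: ✓ → 856
sample_id=59: ✓ → 253
ph_sum = 149 + 623 + 598 + 856 + 253 = 2479
—
[turbidity_sum: turbidity < 99 AND site IN ('rain', 'tap', 'river')]
sample_id=50: ✗
sample_id=51: ✗
sample_id=52: ✗
sample_id=53: ✗
sample_id=54: ✗
sample_id=55: ✗
sample_id=56: ✗
sample_id=57: ✓ → 494
sample_id=58: ✗
sample_id=59: ✗
turbidity_sum = 494
—
[ph_sum2: ph > 3 OR site = 'river']
sample_id=50: ✓ → 685
sample_id=51: ✓ → 149
sample_id=52: ✓ → 405
sample_id=53: ✓ → 623
sample_id=54: ✓ → 598
sample_id=55: ✓ → 334
sample_id=56: ✓ → 804
sample_id=57: ✓ → 494
sample_id=58: ✓ → 856
sample_id=59: ✓ → 253
ph_sum2 = 685 + 149 + 405 + 623 + 598 + 334 + 804 + 494 + 856 + 253 = 5201

ph_sum=2479, turbidity_sum=494, ph_sum2=5201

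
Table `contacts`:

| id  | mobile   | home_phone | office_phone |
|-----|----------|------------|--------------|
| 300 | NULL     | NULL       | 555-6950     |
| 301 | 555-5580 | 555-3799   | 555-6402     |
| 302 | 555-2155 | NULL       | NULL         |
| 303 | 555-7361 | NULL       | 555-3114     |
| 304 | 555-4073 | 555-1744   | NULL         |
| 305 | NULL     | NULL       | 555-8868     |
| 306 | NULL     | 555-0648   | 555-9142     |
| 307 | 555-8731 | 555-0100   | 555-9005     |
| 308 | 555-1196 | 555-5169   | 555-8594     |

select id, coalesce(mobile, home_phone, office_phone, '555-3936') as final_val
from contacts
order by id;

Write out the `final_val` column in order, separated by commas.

555-6950, 555-5580, 555-2155, 555-7361, 555-4073, 555-8868, 555-0648, 555-8731, 555-1196

id=300: mobile=NULL, home_phone=NULL, office_phone=555-6950 → 555-6950
id=301: mobile=555-5580 → 555-5580
id=302: mobile=555-2155 → 555-2155
id=303: mobile=555-7361 → 555-7361
id=304: mobile=555-4073 → 555-4073
id=305: mobile=NULL, home_phone=NULL, office_phone=555-8868 → 555-8868
id=306: mobile=NULL, home_phone=555-0648 → 555-0648
id=307: mobile=555-8731 → 555-8731
id=308: mobile=555-1196 → 555-1196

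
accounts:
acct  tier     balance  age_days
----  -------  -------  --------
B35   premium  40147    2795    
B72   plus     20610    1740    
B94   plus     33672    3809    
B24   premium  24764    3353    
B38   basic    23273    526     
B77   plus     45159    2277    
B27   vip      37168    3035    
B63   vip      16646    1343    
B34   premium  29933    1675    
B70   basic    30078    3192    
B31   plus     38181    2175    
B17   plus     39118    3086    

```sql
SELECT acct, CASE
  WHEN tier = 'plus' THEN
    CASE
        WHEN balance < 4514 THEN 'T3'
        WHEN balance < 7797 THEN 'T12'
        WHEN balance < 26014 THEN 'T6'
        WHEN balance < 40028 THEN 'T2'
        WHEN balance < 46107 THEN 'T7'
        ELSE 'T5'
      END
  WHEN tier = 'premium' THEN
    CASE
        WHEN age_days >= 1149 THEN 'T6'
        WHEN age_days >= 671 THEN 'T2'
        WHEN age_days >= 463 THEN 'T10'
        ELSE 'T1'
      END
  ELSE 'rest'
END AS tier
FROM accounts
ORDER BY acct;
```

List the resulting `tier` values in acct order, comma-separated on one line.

acct=B17: tier='plus' → inner[balance < 40028] → T2
acct=B24: tier='premium' → inner[age_days >= 1149] → T6
acct=B27: tier='vip' → outer ELSE → rest
acct=B31: tier='plus' → inner[balance < 40028] → T2
acct=B34: tier='premium' → inner[age_days >= 1149] → T6
acct=B35: tier='premium' → inner[age_days >= 1149] → T6
acct=B38: tier='basic' → outer ELSE → rest
acct=B63: tier='vip' → outer ELSE → rest
acct=B70: tier='basic' → outer ELSE → rest
acct=B72: tier='plus' → inner[balance < 26014] → T6
acct=B77: tier='plus' → inner[balance < 46107] → T7
acct=B94: tier='plus' → inner[balance < 40028] → T2

T2, T6, rest, T2, T6, T6, rest, rest, rest, T6, T7, T2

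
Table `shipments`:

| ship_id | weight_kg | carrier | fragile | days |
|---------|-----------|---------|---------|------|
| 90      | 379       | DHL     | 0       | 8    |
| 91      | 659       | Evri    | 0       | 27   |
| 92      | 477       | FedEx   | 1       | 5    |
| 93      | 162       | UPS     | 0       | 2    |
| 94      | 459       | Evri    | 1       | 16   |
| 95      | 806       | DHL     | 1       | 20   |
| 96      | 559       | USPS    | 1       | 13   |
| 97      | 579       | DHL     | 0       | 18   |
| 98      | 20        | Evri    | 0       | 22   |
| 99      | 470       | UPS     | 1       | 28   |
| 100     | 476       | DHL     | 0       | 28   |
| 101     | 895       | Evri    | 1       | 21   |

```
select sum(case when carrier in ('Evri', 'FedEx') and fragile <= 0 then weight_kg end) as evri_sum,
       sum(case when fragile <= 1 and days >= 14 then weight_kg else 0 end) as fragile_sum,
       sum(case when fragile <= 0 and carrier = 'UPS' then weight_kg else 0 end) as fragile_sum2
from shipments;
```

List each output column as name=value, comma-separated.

evri_sum=679, fragile_sum=4364, fragile_sum2=162

[evri_sum: carrier in ('Evri', 'FedEx') and fragile <= 0]
ship_id=90: ✗
ship_id=91: ✓ → 659
ship_id=92: ✗
ship_id=93: ✗
ship_id=94: ✗
ship_id=95: ✗
ship_id=96: ✗
ship_id=97: ✗
ship_id=98: ✓ → 20
ship_id=99: ✗
ship_id=100: ✗
ship_id=101: ✗
evri_sum = 659 + 20 = 679
—
[fragile_sum: fragile <= 1 and days >= 14]
ship_id=90: ✗
ship_id=91: ✓ → 659
ship_id=92: ✗
ship_id=93: ✗
ship_id=94: ✓ → 459
ship_id=95: ✓ → 806
ship_id=96: ✗
ship_id=97: ✓ → 579
ship_id=98: ✓ → 20
ship_id=99: ✓ → 470
ship_id=100: ✓ → 476
ship_id=101: ✓ → 895
fragile_sum = 659 + 459 + 806 + 579 + 20 + 470 + 476 + 895 = 4364
—
[fragile_sum2: fragile <= 0 and carrier = 'UPS']
ship_id=90: ✗
ship_id=91: ✗
ship_id=92: ✗
ship_id=93: ✓ → 162
ship_id=94: ✗
ship_id=95: ✗
ship_id=96: ✗
ship_id=97: ✗
ship_id=98: ✗
ship_id=99: ✗
ship_id=100: ✗
ship_id=101: ✗
fragile_sum2 = 162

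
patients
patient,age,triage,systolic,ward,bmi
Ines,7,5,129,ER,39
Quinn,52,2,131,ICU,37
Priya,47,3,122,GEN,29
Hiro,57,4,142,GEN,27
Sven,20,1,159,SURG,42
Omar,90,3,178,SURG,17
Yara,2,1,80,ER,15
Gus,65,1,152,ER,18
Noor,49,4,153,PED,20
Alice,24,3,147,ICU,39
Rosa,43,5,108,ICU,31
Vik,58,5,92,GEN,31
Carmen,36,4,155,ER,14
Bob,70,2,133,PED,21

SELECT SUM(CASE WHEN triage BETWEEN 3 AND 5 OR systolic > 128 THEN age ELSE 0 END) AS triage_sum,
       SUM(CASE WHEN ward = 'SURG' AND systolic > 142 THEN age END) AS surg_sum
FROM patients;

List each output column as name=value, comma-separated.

[triage_sum: triage BETWEEN 3 AND 5 OR systolic > 128]
patient=Ines: ✓ → 7
patient=Quinn: ✓ → 52
patient=Priya: ✓ → 47
patient=Hiro: ✓ → 57
patient=Sven: ✓ → 20
patient=Omar: ✓ → 90
patient=Yara: ✗
patient=Gus: ✓ → 65
patient=Noor: ✓ → 49
patient=Alice: ✓ → 24
patient=Rosa: ✓ → 43
patient=Vik: ✓ → 58
patient=Carmen: ✓ → 36
patient=Bob: ✓ → 70
triage_sum = 7 + 52 + 47 + 57 + 20 + 90 + 65 + 49 + 24 + 43 + 58 + 36 + 70 = 618
—
[surg_sum: ward = 'SURG' AND systolic > 142]
patient=Ines: ✗
patient=Quinn: ✗
patient=Priya: ✗
patient=Hiro: ✗
patient=Sven: ✓ → 20
patient=Omar: ✓ → 90
patient=Yara: ✗
patient=Gus: ✗
patient=Noor: ✗
patient=Alice: ✗
patient=Rosa: ✗
patient=Vik: ✗
patient=Carmen: ✗
patient=Bob: ✗
surg_sum = 20 + 90 = 110

triage_sum=618, surg_sum=110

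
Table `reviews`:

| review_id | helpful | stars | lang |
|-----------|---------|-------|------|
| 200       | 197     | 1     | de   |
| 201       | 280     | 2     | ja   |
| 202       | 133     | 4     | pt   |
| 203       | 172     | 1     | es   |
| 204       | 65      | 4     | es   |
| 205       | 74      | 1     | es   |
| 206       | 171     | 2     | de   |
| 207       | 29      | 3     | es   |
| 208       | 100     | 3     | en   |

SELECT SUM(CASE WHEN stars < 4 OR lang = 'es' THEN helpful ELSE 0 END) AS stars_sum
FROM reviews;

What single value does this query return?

1088

review_id=200: ✓ → 197
review_id=201: ✓ → 280
review_id=202: ✗
review_id=203: ✓ → 172
review_id=204: ✓ → 65
review_id=205: ✓ → 74
review_id=206: ✓ → 171
review_id=207: ✓ → 29
review_id=208: ✓ → 100
stars_sum = 197 + 280 + 172 + 65 + 74 + 171 + 29 + 100 = 1088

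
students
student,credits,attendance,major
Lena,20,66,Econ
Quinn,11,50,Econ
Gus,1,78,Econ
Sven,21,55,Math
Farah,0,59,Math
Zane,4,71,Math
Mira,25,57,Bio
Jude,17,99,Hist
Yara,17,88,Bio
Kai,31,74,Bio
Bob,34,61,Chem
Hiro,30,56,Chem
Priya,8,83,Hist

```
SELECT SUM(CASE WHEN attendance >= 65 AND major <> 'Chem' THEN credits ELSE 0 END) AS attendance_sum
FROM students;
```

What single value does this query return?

98

student=Lena: ✓ → 20
student=Quinn: ✗
student=Gus: ✓ → 1
student=Sven: ✗
student=Farah: ✗
student=Zane: ✓ → 4
student=Mira: ✗
student=Jude: ✓ → 17
student=Yara: ✓ → 17
student=Kai: ✓ → 31
student=Bob: ✗
student=Hiro: ✗
student=Priya: ✓ → 8
attendance_sum = 20 + 1 + 4 + 17 + 17 + 31 + 8 = 98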